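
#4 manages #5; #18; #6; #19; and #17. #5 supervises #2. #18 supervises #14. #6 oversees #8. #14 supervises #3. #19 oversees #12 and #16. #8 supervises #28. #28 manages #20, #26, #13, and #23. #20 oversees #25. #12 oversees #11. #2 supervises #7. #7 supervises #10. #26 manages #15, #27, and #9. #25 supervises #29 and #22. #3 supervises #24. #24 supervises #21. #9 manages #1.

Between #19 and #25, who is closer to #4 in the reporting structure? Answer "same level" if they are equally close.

#19

#19 is 1 level below #4; #25 is 5. #19 is higher.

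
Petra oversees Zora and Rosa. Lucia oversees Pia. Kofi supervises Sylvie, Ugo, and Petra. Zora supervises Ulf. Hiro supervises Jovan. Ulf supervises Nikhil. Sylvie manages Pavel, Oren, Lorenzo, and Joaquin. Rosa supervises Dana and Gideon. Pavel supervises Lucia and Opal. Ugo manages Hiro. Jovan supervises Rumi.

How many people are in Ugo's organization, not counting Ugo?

Ugo directly manages Hiro. Under Hiro: Jovan, Rumi (2). That's 3 in total.

3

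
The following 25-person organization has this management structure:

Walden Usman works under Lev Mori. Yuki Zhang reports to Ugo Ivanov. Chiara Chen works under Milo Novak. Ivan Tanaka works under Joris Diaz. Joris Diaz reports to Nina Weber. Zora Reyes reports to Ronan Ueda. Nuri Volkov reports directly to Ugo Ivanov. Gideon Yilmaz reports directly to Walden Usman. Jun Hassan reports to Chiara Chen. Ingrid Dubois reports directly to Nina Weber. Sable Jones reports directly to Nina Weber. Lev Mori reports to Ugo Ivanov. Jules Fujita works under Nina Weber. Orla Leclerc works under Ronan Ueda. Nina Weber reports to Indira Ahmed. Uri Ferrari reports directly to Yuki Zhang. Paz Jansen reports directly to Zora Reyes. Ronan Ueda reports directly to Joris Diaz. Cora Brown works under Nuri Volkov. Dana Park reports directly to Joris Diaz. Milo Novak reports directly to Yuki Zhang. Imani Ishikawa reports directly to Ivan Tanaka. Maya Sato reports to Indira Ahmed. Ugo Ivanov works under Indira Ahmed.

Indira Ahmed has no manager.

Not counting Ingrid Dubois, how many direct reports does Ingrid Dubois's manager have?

Ingrid Dubois reports to Nina Weber. Nina Weber's other direct reports are Joris Diaz, Jules Fujita, Sable Jones — 3 peers.

3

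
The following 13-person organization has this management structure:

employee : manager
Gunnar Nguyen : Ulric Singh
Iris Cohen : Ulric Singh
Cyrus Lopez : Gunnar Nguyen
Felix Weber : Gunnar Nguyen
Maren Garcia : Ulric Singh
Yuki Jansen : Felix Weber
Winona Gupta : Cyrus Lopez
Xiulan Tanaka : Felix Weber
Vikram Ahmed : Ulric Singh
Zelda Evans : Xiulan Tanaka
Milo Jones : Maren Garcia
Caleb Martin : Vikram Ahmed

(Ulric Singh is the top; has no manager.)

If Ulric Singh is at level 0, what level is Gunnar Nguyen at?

1

Chain from Gunnar Nguyen up to Ulric Singh: Gunnar Nguyen → Ulric Singh. That is 1 step up, so Gunnar Nguyen is 1 level below Ulric Singh.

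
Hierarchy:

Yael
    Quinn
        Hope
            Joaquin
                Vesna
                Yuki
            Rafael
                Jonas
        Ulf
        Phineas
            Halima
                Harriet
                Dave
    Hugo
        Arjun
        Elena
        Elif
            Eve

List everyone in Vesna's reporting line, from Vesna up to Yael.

Vesna -> Joaquin -> Hope -> Quinn -> Yael

Vesna reports to Joaquin. Joaquin reports to Hope. Hope reports to Quinn. Quinn reports to Yael. Yael is at the top.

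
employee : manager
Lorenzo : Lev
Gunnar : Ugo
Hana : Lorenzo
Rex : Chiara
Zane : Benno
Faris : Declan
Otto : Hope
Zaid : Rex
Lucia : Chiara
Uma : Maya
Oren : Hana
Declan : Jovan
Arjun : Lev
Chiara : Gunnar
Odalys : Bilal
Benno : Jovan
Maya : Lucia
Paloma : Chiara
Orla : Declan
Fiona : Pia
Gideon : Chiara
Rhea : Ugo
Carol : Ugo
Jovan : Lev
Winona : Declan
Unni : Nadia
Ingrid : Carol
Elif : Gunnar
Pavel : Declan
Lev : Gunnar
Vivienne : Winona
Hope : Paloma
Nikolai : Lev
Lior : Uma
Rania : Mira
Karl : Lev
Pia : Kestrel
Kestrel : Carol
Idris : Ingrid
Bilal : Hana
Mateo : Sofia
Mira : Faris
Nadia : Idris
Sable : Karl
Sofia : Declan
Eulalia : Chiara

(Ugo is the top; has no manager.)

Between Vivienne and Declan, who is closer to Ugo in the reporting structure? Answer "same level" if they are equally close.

Declan

Vivienne is 6 levels below Ugo; Declan is 4. Declan is higher.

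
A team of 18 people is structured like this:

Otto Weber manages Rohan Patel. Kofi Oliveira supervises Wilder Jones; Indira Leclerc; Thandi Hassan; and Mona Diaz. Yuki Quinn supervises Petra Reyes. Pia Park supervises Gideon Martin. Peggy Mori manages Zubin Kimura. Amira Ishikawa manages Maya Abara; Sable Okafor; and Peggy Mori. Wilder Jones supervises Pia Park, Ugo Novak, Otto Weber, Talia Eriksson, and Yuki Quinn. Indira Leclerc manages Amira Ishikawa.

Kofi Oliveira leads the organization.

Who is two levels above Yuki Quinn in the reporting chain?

Kofi Oliveira

Yuki Quinn reports to Wilder Jones, and Wilder Jones reports to Kofi Oliveira. So Yuki Quinn's skip-level manager is Kofi Oliveira.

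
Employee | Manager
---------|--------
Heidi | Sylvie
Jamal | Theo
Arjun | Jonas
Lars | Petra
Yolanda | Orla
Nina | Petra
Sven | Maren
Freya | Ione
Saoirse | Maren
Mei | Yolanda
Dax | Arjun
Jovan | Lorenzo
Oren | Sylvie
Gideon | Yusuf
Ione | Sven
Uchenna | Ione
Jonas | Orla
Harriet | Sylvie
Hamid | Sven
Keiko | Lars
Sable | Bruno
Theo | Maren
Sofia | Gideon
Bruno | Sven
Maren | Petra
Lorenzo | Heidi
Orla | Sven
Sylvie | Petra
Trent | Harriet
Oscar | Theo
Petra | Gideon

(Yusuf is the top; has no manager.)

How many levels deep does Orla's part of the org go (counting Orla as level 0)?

3

The longest chain under Orla runs Orla → Jonas → Arjun → Dax, which is 3 levels below Orla.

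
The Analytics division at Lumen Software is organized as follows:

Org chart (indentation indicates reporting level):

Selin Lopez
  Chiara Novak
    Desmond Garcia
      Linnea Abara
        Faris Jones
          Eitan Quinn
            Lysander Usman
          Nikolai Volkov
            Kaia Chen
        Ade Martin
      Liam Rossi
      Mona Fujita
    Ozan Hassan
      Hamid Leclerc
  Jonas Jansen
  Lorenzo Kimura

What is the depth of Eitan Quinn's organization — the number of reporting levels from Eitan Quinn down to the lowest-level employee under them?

1

The longest chain under Eitan Quinn runs Eitan Quinn → Lysander Usman, which is 1 level below Eitan Quinn.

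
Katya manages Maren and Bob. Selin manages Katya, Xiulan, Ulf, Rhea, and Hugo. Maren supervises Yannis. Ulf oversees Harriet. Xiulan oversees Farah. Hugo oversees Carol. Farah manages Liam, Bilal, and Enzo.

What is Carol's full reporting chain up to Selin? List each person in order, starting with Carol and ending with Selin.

Carol reports to Hugo. Hugo reports to Selin. Selin is at the top.

Carol -> Hugo -> Selin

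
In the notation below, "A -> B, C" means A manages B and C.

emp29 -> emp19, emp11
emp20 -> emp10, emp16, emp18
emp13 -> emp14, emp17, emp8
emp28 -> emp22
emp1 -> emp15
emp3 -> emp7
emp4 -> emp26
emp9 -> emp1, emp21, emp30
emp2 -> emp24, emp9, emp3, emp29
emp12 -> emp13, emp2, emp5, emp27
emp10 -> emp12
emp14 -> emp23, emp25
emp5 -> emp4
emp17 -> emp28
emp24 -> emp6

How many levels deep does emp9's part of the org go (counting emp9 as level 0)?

The longest chain under emp9 runs emp9 → emp1 → emp15, which is 2 levels below emp9.

2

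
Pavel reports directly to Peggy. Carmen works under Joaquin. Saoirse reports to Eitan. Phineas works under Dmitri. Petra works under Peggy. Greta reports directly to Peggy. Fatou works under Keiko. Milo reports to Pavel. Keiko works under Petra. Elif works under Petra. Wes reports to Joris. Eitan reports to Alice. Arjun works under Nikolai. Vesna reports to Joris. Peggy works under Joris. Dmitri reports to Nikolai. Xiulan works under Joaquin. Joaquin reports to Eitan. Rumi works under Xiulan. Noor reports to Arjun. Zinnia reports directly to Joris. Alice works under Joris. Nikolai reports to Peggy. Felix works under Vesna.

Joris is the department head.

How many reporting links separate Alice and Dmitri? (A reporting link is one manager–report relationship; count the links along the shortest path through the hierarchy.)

Alice is 1 level below Joris, and Dmitri is 3 levels below Joris (their lowest common manager). The shortest path runs up from Alice to Joris and back down to Dmitri: 1 + 3 = 4 links.

4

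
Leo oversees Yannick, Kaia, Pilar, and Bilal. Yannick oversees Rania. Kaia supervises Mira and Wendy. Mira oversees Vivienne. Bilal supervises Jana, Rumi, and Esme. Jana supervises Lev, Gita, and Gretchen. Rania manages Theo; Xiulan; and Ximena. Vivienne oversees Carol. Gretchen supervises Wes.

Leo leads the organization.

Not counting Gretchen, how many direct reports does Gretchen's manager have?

Gretchen reports to Jana. Jana's other direct reports are Lev, Gita — 2 peers.

2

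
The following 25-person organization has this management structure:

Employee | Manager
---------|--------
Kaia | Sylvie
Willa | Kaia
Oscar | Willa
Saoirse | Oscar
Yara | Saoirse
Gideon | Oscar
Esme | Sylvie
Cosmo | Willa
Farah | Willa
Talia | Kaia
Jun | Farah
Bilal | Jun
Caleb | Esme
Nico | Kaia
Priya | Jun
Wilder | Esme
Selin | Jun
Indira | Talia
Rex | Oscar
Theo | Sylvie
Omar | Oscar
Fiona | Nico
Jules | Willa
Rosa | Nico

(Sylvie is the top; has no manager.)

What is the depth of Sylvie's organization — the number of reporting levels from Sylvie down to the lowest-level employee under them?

The longest chain under Sylvie runs Sylvie → Kaia → Willa → Farah → Jun → Selin, which is 5 levels below Sylvie.

5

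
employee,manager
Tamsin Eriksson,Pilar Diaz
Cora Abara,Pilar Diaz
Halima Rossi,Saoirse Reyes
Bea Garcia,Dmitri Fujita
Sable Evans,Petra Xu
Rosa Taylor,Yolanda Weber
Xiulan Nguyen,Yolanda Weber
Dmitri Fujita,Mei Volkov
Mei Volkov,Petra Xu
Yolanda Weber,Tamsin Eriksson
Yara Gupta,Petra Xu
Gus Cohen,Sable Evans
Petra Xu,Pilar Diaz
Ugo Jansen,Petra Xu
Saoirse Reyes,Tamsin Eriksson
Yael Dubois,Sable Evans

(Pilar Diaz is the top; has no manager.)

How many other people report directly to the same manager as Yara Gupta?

Yara Gupta reports to Petra Xu. Petra Xu's other direct reports are Sable Evans, Ugo Jansen, Mei Volkov — 3 peers.

3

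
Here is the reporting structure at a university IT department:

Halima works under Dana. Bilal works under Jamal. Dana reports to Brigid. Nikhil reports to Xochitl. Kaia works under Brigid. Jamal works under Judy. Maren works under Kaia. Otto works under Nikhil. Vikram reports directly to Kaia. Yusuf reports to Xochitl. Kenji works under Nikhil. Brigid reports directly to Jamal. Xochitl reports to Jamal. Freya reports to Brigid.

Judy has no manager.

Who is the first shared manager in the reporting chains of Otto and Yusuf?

Xochitl

Otto's chain of managers is Nikhil, Xochitl, Jamal, Judy. Yusuf's chain of managers is Xochitl, Jamal, Judy. The first manager that appears in both chains is Xochitl.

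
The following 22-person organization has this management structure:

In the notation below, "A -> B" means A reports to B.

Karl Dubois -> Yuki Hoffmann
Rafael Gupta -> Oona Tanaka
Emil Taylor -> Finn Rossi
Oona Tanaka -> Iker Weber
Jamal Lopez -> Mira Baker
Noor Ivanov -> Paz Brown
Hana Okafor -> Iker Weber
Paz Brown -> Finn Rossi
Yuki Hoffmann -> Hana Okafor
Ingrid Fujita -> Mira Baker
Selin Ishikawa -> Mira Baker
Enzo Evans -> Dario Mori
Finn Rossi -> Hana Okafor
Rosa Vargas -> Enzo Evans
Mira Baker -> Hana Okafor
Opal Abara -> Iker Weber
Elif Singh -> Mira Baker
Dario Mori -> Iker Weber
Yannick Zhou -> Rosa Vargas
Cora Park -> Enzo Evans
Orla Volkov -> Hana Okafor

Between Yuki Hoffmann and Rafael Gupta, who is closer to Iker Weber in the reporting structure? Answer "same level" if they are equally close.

Both Yuki Hoffmann and Rafael Gupta are 2 levels below Iker Weber.

same level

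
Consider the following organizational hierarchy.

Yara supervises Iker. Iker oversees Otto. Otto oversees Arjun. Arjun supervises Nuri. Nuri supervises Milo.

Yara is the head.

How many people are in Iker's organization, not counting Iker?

4

Iker directly manages Otto. Under Otto: Arjun, Nuri, Milo (3). That's 4 in total.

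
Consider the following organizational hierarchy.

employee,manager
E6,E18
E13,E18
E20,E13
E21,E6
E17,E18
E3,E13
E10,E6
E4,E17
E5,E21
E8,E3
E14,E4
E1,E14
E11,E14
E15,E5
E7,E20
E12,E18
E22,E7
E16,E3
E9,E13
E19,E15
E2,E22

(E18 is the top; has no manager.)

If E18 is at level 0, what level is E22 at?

4

Chain from E22 up to E18: E22 → E7 → E20 → E13 → E18. That is 4 steps up, so E22 is 4 levels below E18.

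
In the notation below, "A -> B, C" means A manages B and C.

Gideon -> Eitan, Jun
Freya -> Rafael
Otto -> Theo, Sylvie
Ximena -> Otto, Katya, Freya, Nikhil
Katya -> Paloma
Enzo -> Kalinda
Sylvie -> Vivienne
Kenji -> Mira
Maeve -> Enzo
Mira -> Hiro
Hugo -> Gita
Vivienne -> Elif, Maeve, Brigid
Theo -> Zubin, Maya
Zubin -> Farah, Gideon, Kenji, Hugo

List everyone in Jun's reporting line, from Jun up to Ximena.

Jun -> Gideon -> Zubin -> Theo -> Otto -> Ximena

Jun reports to Gideon. Gideon reports to Zubin. Zubin reports to Theo. Theo reports to Otto. Otto reports to Ximena. Ximena is at the top.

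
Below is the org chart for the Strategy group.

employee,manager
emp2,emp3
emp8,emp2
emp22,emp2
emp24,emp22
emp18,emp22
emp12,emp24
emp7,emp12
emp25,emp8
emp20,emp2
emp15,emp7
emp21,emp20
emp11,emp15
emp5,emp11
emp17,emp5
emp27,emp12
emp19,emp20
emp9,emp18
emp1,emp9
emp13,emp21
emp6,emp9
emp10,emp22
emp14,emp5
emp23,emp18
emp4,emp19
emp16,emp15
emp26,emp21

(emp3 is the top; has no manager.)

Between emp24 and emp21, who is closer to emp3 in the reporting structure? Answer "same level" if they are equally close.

same level

Both emp24 and emp21 are 3 levels below emp3.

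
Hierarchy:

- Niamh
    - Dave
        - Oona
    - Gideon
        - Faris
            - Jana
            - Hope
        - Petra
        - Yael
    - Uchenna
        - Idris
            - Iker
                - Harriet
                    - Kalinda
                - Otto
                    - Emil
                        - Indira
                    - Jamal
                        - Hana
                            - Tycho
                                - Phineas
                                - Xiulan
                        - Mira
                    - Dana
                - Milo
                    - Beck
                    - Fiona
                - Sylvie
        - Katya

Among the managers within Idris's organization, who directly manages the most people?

Iker

Direct-report counts within Idris's organization: Idris has 1; Iker has 4; Milo has 2; Otto has 3; Jamal has 2; Hana has 1; Tycho has 2; Emil has 1; Harriet has 1. The largest is 4, held by Iker.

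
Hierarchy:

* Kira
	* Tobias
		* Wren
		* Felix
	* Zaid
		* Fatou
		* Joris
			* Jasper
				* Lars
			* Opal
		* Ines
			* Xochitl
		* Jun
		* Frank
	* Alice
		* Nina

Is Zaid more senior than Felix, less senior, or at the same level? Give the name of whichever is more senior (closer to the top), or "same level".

Zaid is 1 level below Kira; Felix is 2. Zaid is higher.

Zaid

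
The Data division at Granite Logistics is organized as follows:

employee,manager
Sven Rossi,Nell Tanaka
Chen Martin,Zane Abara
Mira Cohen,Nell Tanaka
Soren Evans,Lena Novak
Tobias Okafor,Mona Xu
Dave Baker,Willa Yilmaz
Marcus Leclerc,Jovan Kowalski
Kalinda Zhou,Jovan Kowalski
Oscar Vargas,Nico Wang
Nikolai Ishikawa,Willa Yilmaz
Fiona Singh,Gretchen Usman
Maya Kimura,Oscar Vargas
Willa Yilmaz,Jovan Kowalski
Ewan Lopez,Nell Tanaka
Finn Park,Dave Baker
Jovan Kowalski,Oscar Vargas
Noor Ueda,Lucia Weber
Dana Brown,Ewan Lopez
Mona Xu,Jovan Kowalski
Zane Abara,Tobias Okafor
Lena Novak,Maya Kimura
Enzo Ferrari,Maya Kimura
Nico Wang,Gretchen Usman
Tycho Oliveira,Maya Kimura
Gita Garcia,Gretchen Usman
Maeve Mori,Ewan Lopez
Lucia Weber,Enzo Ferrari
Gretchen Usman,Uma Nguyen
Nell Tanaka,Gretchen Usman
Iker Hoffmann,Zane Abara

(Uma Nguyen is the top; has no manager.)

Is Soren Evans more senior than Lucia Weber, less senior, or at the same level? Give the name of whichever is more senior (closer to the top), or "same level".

same level

Both Soren Evans and Lucia Weber are 6 levels below Uma Nguyen.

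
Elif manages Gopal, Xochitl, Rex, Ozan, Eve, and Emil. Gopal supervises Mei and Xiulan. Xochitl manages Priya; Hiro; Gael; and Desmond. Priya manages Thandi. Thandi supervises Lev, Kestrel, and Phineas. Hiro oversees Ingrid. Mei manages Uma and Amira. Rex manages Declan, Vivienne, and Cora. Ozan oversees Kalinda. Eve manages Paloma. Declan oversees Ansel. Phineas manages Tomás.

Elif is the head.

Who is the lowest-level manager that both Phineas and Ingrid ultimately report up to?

Phineas's chain of managers is Thandi, Priya, Xochitl, Elif. Ingrid's chain of managers is Hiro, Xochitl, Elif. The first manager that appears in both chains is Xochitl.

Xochitl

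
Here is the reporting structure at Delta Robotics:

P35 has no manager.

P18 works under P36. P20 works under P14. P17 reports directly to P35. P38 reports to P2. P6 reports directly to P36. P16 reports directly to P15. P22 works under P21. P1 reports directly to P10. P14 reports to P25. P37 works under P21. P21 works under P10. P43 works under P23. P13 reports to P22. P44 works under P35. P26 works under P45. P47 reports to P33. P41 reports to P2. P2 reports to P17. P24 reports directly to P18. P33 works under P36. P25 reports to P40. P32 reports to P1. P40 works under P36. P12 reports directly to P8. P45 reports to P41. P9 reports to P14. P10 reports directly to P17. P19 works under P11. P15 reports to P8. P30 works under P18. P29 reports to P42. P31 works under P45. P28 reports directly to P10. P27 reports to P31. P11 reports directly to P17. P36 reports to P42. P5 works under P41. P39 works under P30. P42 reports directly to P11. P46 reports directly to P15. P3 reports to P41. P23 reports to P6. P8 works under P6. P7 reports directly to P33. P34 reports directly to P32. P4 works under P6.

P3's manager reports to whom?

P3 reports to P41, and P41 reports to P2. So P3's skip-level manager is P2.

P2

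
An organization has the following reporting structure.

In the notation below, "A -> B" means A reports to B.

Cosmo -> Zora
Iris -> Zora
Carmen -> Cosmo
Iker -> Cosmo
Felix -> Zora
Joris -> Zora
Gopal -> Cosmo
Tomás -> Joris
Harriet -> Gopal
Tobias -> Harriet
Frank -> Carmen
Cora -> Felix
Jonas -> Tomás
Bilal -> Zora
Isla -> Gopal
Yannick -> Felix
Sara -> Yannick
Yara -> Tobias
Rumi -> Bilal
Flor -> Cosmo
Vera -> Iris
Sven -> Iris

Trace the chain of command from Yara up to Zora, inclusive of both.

Yara -> Tobias -> Harriet -> Gopal -> Cosmo -> Zora

Yara reports to Tobias. Tobias reports to Harriet. Harriet reports to Gopal. Gopal reports to Cosmo. Cosmo reports to Zora. Zora is at the top.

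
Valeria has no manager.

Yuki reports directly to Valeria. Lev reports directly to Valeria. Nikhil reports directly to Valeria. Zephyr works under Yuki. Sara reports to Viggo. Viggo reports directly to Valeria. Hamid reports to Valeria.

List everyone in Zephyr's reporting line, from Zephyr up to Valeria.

Zephyr reports to Yuki. Yuki reports to Valeria. Valeria is at the top.

Zephyr -> Yuki -> Valeria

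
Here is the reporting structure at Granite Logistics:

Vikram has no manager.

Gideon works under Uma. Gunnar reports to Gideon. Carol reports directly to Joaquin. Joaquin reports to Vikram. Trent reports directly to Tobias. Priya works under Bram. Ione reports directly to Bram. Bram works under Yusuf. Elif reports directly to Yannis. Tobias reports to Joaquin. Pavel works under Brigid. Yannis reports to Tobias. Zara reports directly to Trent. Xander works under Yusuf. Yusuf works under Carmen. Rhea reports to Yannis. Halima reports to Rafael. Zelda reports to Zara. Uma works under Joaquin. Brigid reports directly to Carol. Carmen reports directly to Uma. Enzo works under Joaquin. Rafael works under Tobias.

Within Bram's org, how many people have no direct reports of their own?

The people in Bram's organization with no one reporting to them are Ione, Priya. That is 2.

2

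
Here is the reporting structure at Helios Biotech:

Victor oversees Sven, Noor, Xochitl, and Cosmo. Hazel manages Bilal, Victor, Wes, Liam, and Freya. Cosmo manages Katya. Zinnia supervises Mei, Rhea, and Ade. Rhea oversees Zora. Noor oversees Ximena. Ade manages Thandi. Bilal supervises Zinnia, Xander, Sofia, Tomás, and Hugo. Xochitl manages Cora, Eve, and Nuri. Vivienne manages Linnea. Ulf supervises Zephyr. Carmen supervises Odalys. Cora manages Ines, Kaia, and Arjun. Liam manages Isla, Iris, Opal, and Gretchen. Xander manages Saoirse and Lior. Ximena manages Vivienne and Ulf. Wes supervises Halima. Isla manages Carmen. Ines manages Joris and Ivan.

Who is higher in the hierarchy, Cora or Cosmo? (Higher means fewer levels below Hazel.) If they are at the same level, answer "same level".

Cosmo

Cora is 3 levels below Hazel; Cosmo is 2. Cosmo is higher.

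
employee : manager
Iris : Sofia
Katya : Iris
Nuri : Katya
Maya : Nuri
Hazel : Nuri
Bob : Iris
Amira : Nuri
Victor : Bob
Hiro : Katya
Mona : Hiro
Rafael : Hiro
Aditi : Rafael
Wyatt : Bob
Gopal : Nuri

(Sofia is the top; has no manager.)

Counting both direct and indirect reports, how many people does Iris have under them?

13

Iris directly manages Katya, Bob. Under Katya: Hiro, Rafael, Aditi, Mona, Nuri, Gopal, Amira, Hazel, Maya (9). Under Bob: Wyatt, Victor (2). So Iris's organization is 2 direct reports plus everyone under them: 10 + 3 = 13.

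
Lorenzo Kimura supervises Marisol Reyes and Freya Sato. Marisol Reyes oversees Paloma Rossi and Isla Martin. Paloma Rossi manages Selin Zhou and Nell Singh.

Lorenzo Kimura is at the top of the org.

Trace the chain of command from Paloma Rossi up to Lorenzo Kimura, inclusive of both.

Paloma Rossi -> Marisol Reyes -> Lorenzo Kimura

Paloma Rossi reports to Marisol Reyes. Marisol Reyes reports to Lorenzo Kimura. Lorenzo Kimura is at the top.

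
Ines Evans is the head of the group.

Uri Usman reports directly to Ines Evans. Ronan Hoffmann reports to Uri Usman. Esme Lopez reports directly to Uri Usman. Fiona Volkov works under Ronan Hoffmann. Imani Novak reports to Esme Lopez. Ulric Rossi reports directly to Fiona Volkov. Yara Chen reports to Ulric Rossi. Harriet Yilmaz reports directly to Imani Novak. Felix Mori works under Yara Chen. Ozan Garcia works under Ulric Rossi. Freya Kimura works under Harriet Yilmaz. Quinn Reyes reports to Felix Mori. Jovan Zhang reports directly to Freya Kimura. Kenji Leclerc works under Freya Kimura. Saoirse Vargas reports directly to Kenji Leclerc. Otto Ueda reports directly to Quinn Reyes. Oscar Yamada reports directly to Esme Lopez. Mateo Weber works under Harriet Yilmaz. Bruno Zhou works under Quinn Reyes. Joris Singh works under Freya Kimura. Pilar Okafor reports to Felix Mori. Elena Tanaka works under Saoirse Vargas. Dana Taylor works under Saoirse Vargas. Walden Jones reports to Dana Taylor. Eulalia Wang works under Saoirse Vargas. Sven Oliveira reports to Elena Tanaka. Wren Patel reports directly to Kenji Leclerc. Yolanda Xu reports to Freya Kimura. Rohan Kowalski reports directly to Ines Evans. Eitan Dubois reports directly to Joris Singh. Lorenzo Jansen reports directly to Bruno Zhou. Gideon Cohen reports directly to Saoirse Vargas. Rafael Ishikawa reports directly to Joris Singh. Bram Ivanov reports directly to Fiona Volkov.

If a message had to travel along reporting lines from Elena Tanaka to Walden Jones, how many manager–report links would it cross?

3

Elena Tanaka is 1 level below Saoirse Vargas, and Walden Jones is 2 levels below Saoirse Vargas (their lowest common manager). The shortest path runs up from Elena Tanaka to Saoirse Vargas and back down to Walden Jones: 1 + 2 = 3 links.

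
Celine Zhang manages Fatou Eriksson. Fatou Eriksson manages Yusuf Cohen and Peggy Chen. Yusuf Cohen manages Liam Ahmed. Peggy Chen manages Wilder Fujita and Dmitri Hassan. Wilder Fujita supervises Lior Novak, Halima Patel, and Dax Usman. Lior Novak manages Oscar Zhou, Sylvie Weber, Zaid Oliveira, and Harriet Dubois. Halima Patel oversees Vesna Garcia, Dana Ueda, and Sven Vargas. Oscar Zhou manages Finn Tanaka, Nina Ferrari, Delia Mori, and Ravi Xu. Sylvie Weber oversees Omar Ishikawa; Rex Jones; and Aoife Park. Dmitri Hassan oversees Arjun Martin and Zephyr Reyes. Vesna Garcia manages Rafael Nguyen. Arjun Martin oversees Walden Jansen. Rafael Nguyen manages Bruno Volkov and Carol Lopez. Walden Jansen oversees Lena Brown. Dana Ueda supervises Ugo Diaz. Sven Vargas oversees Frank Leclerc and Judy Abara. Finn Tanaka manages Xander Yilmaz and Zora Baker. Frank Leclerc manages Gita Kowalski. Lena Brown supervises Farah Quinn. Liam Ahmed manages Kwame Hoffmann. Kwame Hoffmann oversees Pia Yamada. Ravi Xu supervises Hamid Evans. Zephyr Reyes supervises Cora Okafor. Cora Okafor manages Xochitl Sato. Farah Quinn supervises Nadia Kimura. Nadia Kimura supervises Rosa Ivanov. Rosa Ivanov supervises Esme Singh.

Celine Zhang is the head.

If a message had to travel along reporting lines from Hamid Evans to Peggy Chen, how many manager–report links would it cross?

Hamid Evans is in Peggy Chen's organization: the chain from Hamid Evans up to Peggy Chen is Hamid Evans → Ravi Xu → Oscar Zhou → Lior Novak → Wilder Fujita → Peggy Chen, which is 5 links.

5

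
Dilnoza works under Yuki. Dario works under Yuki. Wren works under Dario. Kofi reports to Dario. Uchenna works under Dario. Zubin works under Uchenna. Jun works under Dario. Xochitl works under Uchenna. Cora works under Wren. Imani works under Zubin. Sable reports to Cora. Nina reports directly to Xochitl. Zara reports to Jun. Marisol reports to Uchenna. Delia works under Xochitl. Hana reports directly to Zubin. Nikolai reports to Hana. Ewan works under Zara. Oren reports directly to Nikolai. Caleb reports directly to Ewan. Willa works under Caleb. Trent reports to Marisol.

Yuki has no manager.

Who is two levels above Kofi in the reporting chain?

Yuki

Kofi reports to Dario, and Dario reports to Yuki. So Kofi's skip-level manager is Yuki.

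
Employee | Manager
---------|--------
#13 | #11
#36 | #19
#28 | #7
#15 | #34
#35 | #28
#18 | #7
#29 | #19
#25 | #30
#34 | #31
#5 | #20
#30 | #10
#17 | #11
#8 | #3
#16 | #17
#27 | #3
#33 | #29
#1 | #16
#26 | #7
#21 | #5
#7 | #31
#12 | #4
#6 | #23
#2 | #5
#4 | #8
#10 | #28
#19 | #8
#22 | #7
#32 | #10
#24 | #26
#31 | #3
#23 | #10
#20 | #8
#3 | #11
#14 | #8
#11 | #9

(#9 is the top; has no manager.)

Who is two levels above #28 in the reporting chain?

#28 reports to #7, and #7 reports to #31. So #28's skip-level manager is #31.

#31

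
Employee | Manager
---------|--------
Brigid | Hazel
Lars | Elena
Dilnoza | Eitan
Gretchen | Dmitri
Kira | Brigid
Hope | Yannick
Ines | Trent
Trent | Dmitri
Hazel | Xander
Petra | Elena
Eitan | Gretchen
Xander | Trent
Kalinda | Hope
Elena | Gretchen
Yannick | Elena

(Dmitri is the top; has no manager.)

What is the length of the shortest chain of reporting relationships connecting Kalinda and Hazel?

Kalinda is 5 levels below Dmitri, and Hazel is 3 levels below Dmitri (their lowest common manager). The shortest path runs up from Kalinda to Dmitri and back down to Hazel: 5 + 3 = 8 links.

8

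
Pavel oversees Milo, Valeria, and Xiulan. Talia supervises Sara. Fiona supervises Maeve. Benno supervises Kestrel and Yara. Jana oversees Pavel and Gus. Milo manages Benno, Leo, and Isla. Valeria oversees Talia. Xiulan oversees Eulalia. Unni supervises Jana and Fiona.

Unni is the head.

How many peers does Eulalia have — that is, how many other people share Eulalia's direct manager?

0

Eulalia reports to Xiulan, and Xiulan has no other direct reports. Eulalia has 0 peers.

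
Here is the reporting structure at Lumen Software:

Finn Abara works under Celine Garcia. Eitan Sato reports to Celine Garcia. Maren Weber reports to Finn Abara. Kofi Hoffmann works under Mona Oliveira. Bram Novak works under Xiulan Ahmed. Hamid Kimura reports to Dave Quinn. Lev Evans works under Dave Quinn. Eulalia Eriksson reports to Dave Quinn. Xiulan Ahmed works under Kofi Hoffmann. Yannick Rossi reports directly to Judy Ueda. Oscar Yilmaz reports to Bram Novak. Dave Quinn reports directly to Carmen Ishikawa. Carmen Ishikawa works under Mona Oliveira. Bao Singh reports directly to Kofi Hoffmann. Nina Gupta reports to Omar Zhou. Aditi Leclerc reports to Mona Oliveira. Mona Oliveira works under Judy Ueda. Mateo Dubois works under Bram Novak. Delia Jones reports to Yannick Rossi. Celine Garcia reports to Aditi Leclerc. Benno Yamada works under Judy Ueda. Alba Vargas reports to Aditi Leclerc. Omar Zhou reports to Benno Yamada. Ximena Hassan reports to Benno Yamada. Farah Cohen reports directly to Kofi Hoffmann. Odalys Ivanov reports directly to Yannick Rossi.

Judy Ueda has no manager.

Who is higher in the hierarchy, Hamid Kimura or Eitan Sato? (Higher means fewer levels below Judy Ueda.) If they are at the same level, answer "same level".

same level

Both Hamid Kimura and Eitan Sato are 4 levels below Judy Ueda.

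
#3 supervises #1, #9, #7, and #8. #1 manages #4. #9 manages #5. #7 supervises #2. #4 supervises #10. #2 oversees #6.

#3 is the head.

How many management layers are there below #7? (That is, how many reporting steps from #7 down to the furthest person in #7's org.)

2

The longest chain under #7 runs #7 → #2 → #6, which is 2 levels below #7.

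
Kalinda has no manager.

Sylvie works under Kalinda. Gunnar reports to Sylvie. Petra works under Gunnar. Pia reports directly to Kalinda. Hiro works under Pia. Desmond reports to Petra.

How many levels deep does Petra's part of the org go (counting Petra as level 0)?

1

The longest chain under Petra runs Petra → Desmond, which is 1 level below Petra.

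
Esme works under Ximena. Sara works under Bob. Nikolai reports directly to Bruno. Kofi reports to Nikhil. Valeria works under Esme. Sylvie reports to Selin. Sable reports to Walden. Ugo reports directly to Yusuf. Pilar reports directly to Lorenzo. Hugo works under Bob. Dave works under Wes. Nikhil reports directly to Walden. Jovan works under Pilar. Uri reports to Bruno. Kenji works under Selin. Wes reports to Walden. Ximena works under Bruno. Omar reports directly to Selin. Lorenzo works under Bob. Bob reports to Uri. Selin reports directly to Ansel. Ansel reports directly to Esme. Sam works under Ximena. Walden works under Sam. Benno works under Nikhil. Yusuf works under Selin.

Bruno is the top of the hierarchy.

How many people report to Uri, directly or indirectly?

6

Uri directly manages Bob. Under Bob: Hugo, Sara, Lorenzo, Pilar, Jovan (5). That's 6 in total.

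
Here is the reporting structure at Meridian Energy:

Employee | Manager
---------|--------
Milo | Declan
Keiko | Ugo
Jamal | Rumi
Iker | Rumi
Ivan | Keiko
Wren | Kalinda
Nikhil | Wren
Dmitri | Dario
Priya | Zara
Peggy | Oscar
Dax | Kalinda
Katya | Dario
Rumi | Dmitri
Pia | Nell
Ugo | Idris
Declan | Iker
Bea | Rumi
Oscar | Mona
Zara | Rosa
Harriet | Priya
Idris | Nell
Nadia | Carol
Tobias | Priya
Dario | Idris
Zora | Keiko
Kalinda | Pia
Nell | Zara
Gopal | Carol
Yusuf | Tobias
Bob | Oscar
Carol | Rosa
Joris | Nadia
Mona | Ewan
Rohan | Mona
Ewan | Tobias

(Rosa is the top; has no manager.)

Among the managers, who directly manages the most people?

Rumi

Direct-report counts: Rosa has 2; Zara has 2; Priya has 2; Tobias has 2; Ewan has 1; Mona has 2; Oscar has 2; Nell has 2; Pia has 1; Kalinda has 2; Wren has 1; Idris has 2; Ugo has 1; Keiko has 2; Dario has 2; Dmitri has 1; Rumi has 3; Iker has 1; Declan has 1; Carol has 2; Nadia has 1. The largest is 3, held by Rumi.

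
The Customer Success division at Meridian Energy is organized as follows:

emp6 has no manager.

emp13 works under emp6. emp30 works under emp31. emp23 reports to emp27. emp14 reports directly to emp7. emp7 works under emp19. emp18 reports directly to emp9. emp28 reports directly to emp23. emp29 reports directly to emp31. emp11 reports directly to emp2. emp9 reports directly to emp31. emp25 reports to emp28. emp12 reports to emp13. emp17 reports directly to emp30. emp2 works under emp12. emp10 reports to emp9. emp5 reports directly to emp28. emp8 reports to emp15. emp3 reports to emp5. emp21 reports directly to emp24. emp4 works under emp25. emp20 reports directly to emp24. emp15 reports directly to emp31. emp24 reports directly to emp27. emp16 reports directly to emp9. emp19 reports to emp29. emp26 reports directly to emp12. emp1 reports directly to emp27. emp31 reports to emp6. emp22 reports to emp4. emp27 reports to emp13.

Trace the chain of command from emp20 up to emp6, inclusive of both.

emp20 -> emp24 -> emp27 -> emp13 -> emp6

emp20 reports to emp24. emp24 reports to emp27. emp27 reports to emp13. emp13 reports to emp6. emp6 is at the top.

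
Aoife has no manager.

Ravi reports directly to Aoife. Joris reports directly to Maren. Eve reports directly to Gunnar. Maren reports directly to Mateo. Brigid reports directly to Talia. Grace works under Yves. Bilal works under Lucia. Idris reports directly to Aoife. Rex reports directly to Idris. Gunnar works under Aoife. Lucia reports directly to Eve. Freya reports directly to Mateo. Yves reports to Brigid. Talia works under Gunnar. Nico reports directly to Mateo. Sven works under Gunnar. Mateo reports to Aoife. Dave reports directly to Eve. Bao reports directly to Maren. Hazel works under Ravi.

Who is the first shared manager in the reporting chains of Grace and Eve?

Grace's chain of managers is Yves, Brigid, Talia, Gunnar, Aoife. Eve's chain of managers is Gunnar, Aoife. The first manager that appears in both chains is Gunnar.

Gunnar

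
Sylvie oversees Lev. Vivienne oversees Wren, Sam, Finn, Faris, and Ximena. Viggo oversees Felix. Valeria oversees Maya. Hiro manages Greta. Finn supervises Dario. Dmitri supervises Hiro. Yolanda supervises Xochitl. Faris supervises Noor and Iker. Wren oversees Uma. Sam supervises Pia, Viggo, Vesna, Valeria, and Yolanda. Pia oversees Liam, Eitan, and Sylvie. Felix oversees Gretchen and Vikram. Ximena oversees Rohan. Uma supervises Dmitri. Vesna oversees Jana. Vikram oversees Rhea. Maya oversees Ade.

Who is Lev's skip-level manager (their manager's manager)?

Lev reports to Sylvie, and Sylvie reports to Pia. So Lev's skip-level manager is Pia.

Pia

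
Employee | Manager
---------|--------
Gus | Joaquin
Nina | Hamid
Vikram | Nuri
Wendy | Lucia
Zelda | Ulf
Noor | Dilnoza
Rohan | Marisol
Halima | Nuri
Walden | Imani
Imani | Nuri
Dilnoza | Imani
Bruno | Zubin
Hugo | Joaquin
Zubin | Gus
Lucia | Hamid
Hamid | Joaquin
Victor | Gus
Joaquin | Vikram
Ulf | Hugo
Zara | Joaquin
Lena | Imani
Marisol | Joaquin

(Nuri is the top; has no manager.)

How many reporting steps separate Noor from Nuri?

Chain from Noor up to Nuri: Noor → Dilnoza → Imani → Nuri. That is 3 steps up, so Noor is 3 levels below Nuri.

3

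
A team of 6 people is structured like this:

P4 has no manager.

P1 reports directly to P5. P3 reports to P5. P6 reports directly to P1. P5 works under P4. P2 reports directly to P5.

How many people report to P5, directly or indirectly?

4

P5 directly manages P3, P1, P2. P3 has no reports. Under P1: P6 (1). P2 has no reports. So P5's organization is 3 direct reports plus everyone under them: 1 + 2 + 1 = 4.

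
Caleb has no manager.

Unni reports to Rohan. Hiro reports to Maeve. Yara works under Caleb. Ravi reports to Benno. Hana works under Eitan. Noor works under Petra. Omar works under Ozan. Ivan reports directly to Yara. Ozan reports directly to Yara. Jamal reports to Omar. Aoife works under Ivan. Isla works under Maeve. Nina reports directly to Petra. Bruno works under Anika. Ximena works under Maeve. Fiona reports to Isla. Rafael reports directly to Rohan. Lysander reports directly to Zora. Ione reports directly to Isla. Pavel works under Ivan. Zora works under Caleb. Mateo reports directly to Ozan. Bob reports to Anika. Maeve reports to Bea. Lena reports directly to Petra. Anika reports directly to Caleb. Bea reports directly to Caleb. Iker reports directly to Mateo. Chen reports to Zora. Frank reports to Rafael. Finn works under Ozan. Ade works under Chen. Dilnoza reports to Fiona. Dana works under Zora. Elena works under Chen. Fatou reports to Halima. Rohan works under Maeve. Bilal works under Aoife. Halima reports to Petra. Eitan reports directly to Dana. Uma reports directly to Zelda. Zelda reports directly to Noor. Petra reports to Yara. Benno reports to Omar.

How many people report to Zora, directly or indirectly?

Zora directly manages Chen, Dana, Lysander. Under Chen: Ade, Elena (2). Under Dana: Eitan, Hana (2). Lysander has no reports. So Zora's organization is 3 direct reports plus everyone under them: 3 + 3 + 1 = 7.

7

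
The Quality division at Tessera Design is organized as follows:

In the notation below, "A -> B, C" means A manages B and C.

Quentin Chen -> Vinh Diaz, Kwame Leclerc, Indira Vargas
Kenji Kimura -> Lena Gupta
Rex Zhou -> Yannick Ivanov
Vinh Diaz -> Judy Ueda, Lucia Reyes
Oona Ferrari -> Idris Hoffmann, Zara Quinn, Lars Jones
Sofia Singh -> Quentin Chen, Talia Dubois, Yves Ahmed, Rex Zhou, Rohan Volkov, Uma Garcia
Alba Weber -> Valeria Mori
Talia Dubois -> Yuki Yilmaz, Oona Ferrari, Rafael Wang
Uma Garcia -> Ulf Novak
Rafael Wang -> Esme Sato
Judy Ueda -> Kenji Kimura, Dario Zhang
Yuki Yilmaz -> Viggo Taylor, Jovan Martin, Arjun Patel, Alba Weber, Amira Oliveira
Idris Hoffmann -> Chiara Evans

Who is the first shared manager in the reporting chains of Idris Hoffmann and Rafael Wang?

Talia Dubois

Idris Hoffmann's chain of managers is Oona Ferrari, Talia Dubois, Sofia Singh. Rafael Wang's chain of managers is Talia Dubois, Sofia Singh. The first manager that appears in both chains is Talia Dubois.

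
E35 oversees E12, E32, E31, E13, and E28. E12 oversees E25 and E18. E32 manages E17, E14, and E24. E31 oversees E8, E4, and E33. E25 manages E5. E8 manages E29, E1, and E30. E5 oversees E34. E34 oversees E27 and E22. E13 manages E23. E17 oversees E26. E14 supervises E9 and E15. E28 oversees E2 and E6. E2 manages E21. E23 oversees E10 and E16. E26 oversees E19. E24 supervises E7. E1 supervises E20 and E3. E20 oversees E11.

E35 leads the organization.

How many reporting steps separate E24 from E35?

Chain from E24 up to E35: E24 → E32 → E35. That is 2 steps up, so E24 is 2 levels below E35.

2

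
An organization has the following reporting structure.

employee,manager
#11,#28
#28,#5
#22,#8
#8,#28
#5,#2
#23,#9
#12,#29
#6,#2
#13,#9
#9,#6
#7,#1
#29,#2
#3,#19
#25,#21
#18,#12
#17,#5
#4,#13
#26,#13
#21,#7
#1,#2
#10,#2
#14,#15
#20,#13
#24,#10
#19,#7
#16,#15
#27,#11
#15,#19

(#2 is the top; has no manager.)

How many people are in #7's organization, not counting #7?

7

#7 directly manages #19, #21. Under #19: #3, #15, #16, #14 (4). Under #21: #25 (1). So #7's organization is 2 direct reports plus everyone under them: 5 + 2 = 7.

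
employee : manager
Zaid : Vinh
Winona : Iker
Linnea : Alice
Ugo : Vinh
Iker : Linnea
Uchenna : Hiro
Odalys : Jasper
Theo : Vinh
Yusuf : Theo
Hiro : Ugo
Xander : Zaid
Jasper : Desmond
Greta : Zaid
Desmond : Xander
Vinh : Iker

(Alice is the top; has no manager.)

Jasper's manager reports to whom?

Jasper reports to Desmond, and Desmond reports to Xander. So Jasper's skip-level manager is Xander.

Xander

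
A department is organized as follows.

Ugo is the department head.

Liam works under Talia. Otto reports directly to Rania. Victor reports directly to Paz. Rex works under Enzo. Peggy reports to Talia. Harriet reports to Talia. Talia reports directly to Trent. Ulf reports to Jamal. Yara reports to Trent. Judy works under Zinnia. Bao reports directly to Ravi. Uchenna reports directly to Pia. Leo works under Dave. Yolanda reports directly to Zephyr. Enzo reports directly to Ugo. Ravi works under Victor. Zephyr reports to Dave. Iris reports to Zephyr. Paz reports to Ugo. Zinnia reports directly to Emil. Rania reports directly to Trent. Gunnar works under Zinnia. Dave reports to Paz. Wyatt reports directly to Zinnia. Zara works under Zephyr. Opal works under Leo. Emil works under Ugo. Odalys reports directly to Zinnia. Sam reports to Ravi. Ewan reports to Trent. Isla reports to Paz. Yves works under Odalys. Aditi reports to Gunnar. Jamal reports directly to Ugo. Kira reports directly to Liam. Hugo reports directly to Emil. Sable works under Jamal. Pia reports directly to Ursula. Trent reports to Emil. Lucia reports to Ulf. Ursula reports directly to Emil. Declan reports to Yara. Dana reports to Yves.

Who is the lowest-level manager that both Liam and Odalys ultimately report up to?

Emil

Liam's chain of managers is Talia, Trent, Emil, Ugo. Odalys's chain of managers is Zinnia, Emil, Ugo. The first manager that appears in both chains is Emil.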